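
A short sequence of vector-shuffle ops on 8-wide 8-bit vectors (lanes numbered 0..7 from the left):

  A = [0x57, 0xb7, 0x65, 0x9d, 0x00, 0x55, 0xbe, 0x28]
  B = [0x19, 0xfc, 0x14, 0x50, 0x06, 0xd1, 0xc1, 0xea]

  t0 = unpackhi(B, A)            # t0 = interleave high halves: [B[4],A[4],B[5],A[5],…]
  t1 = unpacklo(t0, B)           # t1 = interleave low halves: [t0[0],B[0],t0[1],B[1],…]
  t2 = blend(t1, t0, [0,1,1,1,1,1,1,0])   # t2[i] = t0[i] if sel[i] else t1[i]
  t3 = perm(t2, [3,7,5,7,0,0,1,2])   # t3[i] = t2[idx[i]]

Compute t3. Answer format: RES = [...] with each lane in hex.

→ t0 |06|00|d1|55|c1|be|ea|28|
→ t1 |06|19|00|fc|d1|14|55|50|
→ t2 |06|00|d1|55|c1|be|ea|50|
→ t3 |55|50|be|50|06|06|00|d1|

RES = [ 0x55  0x50  0xbe  0x50  0x06  0x06  0x00  0xd1 ]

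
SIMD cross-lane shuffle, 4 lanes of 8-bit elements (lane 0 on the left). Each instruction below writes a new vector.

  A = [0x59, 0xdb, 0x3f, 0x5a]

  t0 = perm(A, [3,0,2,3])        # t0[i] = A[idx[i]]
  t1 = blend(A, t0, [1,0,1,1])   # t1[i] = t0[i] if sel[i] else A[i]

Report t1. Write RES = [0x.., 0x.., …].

RES = [0x5a, 0xdb, 0x3f, 0x5a]

  t0: 5a 59 3f 5a
  t1: 5a db 3f 5a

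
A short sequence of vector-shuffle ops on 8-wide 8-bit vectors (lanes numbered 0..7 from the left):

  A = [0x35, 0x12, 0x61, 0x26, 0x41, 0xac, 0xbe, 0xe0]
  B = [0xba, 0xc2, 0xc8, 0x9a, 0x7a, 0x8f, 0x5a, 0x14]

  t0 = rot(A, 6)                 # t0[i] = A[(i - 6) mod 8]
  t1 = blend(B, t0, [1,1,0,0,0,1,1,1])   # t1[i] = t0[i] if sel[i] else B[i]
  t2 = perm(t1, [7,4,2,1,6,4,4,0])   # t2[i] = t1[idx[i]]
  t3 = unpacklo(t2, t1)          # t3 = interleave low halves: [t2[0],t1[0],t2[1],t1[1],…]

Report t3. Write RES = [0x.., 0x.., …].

RES = [0x12, 0x61, 0x7a, 0x26, 0xc8, 0xc8, 0x26, 0x9a]

  t0: 61 26 41 ac be e0 35 12
  t1: 61 26 c8 9a 7a e0 35 12
  t2: 12 7a c8 26 35 7a 7a 61
  t3: 12 61 7a 26 c8 c8 26 9a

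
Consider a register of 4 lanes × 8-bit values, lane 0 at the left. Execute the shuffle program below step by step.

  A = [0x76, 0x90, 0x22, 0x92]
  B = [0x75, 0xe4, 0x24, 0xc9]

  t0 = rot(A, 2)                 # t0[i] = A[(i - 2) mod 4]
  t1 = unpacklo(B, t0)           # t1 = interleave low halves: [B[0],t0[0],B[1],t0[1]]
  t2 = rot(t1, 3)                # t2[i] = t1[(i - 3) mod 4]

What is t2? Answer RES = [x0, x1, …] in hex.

  t0: 22 92 76 90
  t1: 75 22 e4 92
  t2: 22 e4 92 75

RES = [ 0x22  0xe4  0x92  0x75 ]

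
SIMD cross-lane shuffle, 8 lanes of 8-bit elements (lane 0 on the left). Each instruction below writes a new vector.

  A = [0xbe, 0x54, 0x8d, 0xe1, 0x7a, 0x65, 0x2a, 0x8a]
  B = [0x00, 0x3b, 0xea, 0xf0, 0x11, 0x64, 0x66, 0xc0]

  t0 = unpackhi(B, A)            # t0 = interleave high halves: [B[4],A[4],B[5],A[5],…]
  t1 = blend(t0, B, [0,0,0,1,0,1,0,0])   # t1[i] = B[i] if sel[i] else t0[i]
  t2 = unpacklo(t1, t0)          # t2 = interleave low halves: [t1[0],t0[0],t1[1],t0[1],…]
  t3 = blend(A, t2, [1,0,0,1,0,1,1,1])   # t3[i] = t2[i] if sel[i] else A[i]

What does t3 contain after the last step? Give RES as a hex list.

→ t0 |11|7a|64|65|66|2a|c0|8a|
→ t1 |11|7a|64|f0|66|64|c0|8a|
→ t2 |11|11|7a|7a|64|64|f0|65|
→ t3 |11|54|8d|7a|7a|64|f0|65|

RES = [ 0x11  0x54  0x8d  0x7a  0x7a  0x64  0xf0  0x65 ]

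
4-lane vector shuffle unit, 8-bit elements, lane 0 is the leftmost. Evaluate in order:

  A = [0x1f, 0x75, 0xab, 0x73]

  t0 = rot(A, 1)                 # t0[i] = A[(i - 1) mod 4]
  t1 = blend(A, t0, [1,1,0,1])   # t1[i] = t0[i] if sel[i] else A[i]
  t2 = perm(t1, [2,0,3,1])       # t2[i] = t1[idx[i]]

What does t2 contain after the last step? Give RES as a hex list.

RES = [0xab, 0x73, 0xab, 0x1f]

t0 = [0x73, 0x1f, 0x75, 0xab]
t1 = [0x73, 0x1f, 0xab, 0xab]
t2 = [0xab, 0x73, 0xab, 0x1f]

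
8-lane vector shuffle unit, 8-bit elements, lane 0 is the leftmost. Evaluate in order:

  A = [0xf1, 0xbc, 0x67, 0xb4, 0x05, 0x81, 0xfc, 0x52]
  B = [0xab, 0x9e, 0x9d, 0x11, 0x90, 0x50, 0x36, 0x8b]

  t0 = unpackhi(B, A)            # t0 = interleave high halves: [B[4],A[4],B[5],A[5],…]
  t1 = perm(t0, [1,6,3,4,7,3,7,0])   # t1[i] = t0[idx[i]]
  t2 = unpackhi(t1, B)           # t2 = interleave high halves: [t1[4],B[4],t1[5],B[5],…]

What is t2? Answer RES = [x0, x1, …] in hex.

RES = [0x52, 0x90, 0x81, 0x50, 0x52, 0x36, 0x90, 0x8b]

t0 = [0x90, 0x05, 0x50, 0x81, 0x36, 0xfc, 0x8b, 0x52]
t1 = [0x05, 0x8b, 0x81, 0x36, 0x52, 0x81, 0x52, 0x90]
t2 = [0x52, 0x90, 0x81, 0x50, 0x52, 0x36, 0x90, 0x8b]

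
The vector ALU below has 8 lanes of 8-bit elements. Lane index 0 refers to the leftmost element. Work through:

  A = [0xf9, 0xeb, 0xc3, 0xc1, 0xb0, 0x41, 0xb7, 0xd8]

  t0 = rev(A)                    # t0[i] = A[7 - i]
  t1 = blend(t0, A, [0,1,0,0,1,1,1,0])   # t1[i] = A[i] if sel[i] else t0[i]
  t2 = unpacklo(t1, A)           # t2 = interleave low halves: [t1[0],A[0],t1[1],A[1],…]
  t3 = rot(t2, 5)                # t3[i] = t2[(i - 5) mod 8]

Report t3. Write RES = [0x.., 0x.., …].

  t0: d8 b7 41 b0 c1 c3 eb f9
  t1: d8 eb 41 b0 b0 41 b7 f9
  t2: d8 f9 eb eb 41 c3 b0 c1
  t3: eb 41 c3 b0 c1 d8 f9 eb

RES = [0xeb, 0x41, 0xc3, 0xb0, 0xc1, 0xd8, 0xf9, 0xeb]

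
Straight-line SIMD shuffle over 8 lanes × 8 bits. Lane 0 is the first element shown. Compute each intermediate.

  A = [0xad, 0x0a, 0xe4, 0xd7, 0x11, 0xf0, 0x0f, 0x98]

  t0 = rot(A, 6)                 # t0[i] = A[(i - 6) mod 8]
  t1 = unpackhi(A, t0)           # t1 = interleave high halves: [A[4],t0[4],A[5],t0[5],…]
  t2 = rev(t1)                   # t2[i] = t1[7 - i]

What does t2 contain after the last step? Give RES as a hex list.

RES = [ 0x0a  0x98  0xad  0x0f  0x98  0xf0  0x0f  0x11 ]

  t0: e4 d7 11 f0 0f 98 ad 0a
  t1: 11 0f f0 98 0f ad 98 0a
  t2: 0a 98 ad 0f 98 f0 0f 11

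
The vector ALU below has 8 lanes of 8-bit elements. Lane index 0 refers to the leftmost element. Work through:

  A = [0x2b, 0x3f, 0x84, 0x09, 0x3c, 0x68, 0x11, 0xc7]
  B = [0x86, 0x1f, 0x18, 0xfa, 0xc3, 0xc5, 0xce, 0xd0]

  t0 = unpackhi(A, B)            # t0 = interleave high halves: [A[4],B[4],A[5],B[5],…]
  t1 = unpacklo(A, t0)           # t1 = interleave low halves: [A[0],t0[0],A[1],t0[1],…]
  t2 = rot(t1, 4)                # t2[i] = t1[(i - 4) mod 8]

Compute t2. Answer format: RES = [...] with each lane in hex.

  t0: 3c c3 68 c5 11 ce c7 d0
  t1: 2b 3c 3f c3 84 68 09 c5
  t2: 84 68 09 c5 2b 3c 3f c3

RES = [0x84, 0x68, 0x09, 0xc5, 0x2b, 0x3c, 0x3f, 0xc3]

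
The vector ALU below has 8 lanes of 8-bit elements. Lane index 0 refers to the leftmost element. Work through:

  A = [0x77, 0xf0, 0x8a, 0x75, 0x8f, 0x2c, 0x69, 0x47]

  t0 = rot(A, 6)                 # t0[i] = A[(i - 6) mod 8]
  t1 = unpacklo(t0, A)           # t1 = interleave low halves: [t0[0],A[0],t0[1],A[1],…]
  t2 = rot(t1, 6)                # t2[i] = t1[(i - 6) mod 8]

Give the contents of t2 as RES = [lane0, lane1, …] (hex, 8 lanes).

RES = [ 0x75  0xf0  0x8f  0x8a  0x2c  0x75  0x8a  0x77 ]

t0 = [0x8a, 0x75, 0x8f, 0x2c, 0x69, 0x47, 0x77, 0xf0]
t1 = [0x8a, 0x77, 0x75, 0xf0, 0x8f, 0x8a, 0x2c, 0x75]
t2 = [0x75, 0xf0, 0x8f, 0x8a, 0x2c, 0x75, 0x8a, 0x77]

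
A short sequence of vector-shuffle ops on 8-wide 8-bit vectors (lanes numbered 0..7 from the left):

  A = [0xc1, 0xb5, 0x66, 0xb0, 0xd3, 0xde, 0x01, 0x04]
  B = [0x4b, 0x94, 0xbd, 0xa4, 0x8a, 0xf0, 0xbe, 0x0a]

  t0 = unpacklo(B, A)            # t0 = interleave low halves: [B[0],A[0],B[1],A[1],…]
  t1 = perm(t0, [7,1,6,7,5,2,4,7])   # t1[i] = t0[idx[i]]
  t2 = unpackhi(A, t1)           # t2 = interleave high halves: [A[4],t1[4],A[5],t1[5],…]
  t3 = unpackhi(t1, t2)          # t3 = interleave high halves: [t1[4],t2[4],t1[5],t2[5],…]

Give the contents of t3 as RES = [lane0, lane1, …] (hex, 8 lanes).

→ t0 |4b|c1|94|b5|bd|66|a4|b0|
→ t1 |b0|c1|a4|b0|66|94|bd|b0|
→ t2 |d3|66|de|94|01|bd|04|b0|
→ t3 |66|01|94|bd|bd|04|b0|b0|

RES = [ 0x66  0x01  0x94  0xbd  0xbd  0x04  0xb0  0xb0 ]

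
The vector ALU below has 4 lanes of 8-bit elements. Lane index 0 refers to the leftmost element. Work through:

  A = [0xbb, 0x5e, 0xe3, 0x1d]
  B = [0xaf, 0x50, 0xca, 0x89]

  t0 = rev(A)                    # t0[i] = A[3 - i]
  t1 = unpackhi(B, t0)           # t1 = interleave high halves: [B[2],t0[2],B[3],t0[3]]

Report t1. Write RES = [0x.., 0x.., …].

  t0: 1d e3 5e bb
  t1: ca 5e 89 bb

RES = [ 0xca  0x5e  0x89  0xbb ]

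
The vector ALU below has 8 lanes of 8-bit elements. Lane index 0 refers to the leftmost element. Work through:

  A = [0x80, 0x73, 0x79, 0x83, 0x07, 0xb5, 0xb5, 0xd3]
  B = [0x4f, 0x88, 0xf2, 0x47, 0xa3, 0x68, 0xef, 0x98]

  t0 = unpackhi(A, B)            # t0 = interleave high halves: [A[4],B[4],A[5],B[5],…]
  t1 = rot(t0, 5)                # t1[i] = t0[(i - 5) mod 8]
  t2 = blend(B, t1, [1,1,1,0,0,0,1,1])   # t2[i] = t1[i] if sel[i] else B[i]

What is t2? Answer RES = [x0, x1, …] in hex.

t0 = [0x07, 0xa3, 0xb5, 0x68, 0xb5, 0xef, 0xd3, 0x98]
t1 = [0x68, 0xb5, 0xef, 0xd3, 0x98, 0x07, 0xa3, 0xb5]
t2 = [0x68, 0xb5, 0xef, 0x47, 0xa3, 0x68, 0xa3, 0xb5]

RES = [ 0x68  0xb5  0xef  0x47  0xa3  0x68  0xa3  0xb5 ]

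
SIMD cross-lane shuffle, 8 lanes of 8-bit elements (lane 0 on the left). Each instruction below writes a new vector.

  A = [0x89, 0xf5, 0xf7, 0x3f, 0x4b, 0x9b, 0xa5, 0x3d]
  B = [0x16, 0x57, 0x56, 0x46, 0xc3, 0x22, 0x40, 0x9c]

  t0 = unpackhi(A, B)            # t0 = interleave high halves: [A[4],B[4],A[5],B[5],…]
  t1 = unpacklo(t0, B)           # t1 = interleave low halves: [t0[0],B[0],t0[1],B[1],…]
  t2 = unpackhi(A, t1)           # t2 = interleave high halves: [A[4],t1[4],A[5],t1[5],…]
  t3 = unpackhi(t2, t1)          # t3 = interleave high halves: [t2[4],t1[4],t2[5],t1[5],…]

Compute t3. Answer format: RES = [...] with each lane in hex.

RES = [ 0xa5  0x9b  0x22  0x56  0x3d  0x22  0x46  0x46 ]

→ t0 |4b|c3|9b|22|a5|40|3d|9c|
→ t1 |4b|16|c3|57|9b|56|22|46|
→ t2 |4b|9b|9b|56|a5|22|3d|46|
→ t3 |a5|9b|22|56|3d|22|46|46|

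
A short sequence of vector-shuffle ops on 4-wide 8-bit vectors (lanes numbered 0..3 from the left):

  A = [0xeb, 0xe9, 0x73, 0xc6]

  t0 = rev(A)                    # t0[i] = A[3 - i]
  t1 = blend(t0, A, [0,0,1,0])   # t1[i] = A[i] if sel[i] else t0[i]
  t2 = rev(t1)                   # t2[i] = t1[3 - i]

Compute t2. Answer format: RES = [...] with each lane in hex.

RES = [0xeb, 0x73, 0x73, 0xc6]

t0 = [0xc6, 0x73, 0xe9, 0xeb]
t1 = [0xc6, 0x73, 0x73, 0xeb]
t2 = [0xeb, 0x73, 0x73, 0xc6]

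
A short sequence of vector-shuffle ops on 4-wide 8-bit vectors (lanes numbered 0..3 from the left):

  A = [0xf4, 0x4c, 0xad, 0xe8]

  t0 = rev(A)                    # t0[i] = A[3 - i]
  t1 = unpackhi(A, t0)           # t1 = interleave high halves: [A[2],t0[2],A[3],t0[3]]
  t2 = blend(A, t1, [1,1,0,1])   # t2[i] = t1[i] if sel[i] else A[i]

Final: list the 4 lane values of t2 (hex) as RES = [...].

  t0: e8 ad 4c f4
  t1: ad 4c e8 f4
  t2: ad 4c ad f4

RES = [0xad, 0x4c, 0xad, 0xf4]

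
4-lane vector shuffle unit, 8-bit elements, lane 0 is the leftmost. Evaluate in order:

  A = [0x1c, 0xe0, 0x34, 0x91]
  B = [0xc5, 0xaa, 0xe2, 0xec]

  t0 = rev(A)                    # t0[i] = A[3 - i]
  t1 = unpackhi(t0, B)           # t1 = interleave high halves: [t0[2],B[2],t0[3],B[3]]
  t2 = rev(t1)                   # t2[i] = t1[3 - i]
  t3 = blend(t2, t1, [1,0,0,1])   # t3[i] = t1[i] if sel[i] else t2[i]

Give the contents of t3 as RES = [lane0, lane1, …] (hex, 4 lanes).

RES = [ 0xe0  0x1c  0xe2  0xec ]

t0 = [0x91, 0x34, 0xe0, 0x1c]
t1 = [0xe0, 0xe2, 0x1c, 0xec]
t2 = [0xec, 0x1c, 0xe2, 0xe0]
t3 = [0xe0, 0x1c, 0xe2, 0xec]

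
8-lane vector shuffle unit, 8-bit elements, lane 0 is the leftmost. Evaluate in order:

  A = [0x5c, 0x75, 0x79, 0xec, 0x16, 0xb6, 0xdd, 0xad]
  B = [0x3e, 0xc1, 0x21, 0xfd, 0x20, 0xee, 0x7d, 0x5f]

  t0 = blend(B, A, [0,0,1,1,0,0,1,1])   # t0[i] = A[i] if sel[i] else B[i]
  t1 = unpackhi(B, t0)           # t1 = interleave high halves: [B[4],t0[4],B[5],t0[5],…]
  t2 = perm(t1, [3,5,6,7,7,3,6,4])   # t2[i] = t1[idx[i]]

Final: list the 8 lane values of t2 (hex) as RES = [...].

RES = [0xee, 0xdd, 0x5f, 0xad, 0xad, 0xee, 0x5f, 0x7d]

→ t0 |3e|c1|79|ec|20|ee|dd|ad|
→ t1 |20|20|ee|ee|7d|dd|5f|ad|
→ t2 |ee|dd|5f|ad|ad|ee|5f|7d|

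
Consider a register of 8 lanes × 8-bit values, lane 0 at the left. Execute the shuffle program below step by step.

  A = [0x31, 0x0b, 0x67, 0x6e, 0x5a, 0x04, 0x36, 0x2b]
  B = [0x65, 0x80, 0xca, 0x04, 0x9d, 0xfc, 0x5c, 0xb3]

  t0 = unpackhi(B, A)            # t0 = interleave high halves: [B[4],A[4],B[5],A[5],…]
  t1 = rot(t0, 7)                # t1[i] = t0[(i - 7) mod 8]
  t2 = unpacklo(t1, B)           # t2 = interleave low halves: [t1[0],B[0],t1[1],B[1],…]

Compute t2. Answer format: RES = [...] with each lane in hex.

RES = [0x5a, 0x65, 0xfc, 0x80, 0x04, 0xca, 0x5c, 0x04]

t0 = [0x9d, 0x5a, 0xfc, 0x04, 0x5c, 0x36, 0xb3, 0x2b]
t1 = [0x5a, 0xfc, 0x04, 0x5c, 0x36, 0xb3, 0x2b, 0x9d]
t2 = [0x5a, 0x65, 0xfc, 0x80, 0x04, 0xca, 0x5c, 0x04]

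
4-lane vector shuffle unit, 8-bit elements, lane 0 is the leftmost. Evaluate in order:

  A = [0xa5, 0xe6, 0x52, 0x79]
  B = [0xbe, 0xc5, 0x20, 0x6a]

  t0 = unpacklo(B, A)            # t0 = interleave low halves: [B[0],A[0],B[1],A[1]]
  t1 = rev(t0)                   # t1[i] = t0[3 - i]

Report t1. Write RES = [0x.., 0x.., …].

t0 = [0xbe, 0xa5, 0xc5, 0xe6]
t1 = [0xe6, 0xc5, 0xa5, 0xbe]

RES = [0xe6, 0xc5, 0xa5, 0xbe]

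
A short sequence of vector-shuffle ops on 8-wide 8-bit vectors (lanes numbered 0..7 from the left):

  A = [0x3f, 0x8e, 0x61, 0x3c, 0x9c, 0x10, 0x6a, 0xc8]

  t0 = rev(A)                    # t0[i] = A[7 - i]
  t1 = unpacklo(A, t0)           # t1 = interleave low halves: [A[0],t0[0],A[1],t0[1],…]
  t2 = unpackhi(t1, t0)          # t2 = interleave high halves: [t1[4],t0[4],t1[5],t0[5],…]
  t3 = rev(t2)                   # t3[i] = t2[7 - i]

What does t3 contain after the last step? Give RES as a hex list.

RES = [ 0x3f  0x9c  0x8e  0x3c  0x61  0x10  0x3c  0x61 ]

t0 = [0xc8, 0x6a, 0x10, 0x9c, 0x3c, 0x61, 0x8e, 0x3f]
t1 = [0x3f, 0xc8, 0x8e, 0x6a, 0x61, 0x10, 0x3c, 0x9c]
t2 = [0x61, 0x3c, 0x10, 0x61, 0x3c, 0x8e, 0x9c, 0x3f]
t3 = [0x3f, 0x9c, 0x8e, 0x3c, 0x61, 0x10, 0x3c, 0x61]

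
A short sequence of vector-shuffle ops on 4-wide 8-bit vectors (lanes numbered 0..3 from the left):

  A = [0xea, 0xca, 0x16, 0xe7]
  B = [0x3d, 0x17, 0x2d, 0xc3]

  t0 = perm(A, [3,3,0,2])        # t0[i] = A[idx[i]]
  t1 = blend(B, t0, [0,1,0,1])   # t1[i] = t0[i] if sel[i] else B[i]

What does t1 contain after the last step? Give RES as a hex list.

RES = [ 0x3d  0xe7  0x2d  0x16 ]

  t0: e7 e7 ea 16
  t1: 3d e7 2d 16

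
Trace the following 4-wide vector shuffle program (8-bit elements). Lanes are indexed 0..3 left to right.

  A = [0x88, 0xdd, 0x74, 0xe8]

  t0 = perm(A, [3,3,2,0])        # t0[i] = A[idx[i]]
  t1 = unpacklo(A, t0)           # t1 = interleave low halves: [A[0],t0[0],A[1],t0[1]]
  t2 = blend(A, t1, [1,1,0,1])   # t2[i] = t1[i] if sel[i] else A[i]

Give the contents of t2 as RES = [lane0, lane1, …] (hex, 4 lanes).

  t0: e8 e8 74 88
  t1: 88 e8 dd e8
  t2: 88 e8 74 e8

RES = [ 0x88  0xe8  0x74  0xe8 ]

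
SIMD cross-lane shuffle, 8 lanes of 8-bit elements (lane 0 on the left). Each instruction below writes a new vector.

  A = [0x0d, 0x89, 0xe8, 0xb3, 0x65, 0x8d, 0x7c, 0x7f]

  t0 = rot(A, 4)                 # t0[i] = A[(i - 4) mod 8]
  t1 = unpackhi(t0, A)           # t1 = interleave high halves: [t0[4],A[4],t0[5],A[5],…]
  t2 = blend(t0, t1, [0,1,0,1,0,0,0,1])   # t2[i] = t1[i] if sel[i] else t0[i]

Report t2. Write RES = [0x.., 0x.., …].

RES = [ 0x65  0x65  0x7c  0x8d  0x0d  0x89  0xe8  0x7f ]

t0 = [0x65, 0x8d, 0x7c, 0x7f, 0x0d, 0x89, 0xe8, 0xb3]
t1 = [0x0d, 0x65, 0x89, 0x8d, 0xe8, 0x7c, 0xb3, 0x7f]
t2 = [0x65, 0x65, 0x7c, 0x8d, 0x0d, 0x89, 0xe8, 0x7f]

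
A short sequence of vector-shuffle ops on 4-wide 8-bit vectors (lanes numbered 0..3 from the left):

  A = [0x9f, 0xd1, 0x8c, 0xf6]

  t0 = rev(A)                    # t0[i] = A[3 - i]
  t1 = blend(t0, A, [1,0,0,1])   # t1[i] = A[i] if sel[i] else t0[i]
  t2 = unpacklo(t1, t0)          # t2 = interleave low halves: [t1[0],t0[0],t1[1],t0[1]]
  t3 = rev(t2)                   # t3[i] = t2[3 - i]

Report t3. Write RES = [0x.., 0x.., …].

RES = [0x8c, 0x8c, 0xf6, 0x9f]

t0 = [0xf6, 0x8c, 0xd1, 0x9f]
t1 = [0x9f, 0x8c, 0xd1, 0xf6]
t2 = [0x9f, 0xf6, 0x8c, 0x8c]
t3 = [0x8c, 0x8c, 0xf6, 0x9f]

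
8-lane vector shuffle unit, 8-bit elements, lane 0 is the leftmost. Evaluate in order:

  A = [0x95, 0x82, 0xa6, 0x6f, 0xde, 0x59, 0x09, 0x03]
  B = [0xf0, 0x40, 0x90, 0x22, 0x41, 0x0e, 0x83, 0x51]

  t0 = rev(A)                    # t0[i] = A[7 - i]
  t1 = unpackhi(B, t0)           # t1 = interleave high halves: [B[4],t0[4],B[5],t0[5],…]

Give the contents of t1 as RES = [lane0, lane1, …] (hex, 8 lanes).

RES = [0x41, 0x6f, 0x0e, 0xa6, 0x83, 0x82, 0x51, 0x95]

  t0: 03 09 59 de 6f a6 82 95
  t1: 41 6f 0e a6 83 82 51 95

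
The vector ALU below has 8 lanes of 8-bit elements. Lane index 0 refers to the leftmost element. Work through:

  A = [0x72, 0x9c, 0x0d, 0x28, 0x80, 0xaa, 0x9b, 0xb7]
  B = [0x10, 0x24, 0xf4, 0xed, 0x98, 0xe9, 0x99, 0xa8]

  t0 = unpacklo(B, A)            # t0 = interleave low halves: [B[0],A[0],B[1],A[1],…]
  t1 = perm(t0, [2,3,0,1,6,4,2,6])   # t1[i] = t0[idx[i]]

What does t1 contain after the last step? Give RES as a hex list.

t0 = [0x10, 0x72, 0x24, 0x9c, 0xf4, 0x0d, 0xed, 0x28]
t1 = [0x24, 0x9c, 0x10, 0x72, 0xed, 0xf4, 0x24, 0xed]

RES = [0x24, 0x9c, 0x10, 0x72, 0xed, 0xf4, 0x24, 0xed]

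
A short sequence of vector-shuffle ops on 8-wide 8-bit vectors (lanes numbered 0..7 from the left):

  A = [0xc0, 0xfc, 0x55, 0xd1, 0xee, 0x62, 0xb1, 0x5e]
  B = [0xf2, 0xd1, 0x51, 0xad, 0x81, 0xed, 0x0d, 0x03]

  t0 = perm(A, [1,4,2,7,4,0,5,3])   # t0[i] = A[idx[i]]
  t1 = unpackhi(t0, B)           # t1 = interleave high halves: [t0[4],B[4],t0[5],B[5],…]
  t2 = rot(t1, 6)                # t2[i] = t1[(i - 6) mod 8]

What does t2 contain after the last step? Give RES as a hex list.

→ t0 |fc|ee|55|5e|ee|c0|62|d1|
→ t1 |ee|81|c0|ed|62|0d|d1|03|
→ t2 |c0|ed|62|0d|d1|03|ee|81|

RES = [0xc0, 0xed, 0x62, 0x0d, 0xd1, 0x03, 0xee, 0x81]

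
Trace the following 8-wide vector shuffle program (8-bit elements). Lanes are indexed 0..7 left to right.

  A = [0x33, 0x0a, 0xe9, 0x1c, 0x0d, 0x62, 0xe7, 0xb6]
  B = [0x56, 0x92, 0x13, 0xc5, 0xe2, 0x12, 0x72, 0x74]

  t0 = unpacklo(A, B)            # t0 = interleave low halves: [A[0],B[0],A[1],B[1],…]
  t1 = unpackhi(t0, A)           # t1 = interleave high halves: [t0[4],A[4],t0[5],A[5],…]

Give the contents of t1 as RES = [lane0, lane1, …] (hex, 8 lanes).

RES = [0xe9, 0x0d, 0x13, 0x62, 0x1c, 0xe7, 0xc5, 0xb6]

t0 = [0x33, 0x56, 0x0a, 0x92, 0xe9, 0x13, 0x1c, 0xc5]
t1 = [0xe9, 0x0d, 0x13, 0x62, 0x1c, 0xe7, 0xc5, 0xb6]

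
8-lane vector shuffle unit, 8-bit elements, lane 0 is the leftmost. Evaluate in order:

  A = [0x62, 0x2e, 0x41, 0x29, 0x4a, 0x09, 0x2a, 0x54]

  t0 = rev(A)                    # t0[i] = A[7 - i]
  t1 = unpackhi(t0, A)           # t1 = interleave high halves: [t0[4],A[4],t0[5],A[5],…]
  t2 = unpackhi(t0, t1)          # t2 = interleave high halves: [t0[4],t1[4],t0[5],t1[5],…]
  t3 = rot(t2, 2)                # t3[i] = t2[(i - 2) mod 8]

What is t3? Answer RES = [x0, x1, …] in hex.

RES = [ 0x62  0x54  0x29  0x2e  0x41  0x2a  0x2e  0x62 ]

t0 = [0x54, 0x2a, 0x09, 0x4a, 0x29, 0x41, 0x2e, 0x62]
t1 = [0x29, 0x4a, 0x41, 0x09, 0x2e, 0x2a, 0x62, 0x54]
t2 = [0x29, 0x2e, 0x41, 0x2a, 0x2e, 0x62, 0x62, 0x54]
t3 = [0x62, 0x54, 0x29, 0x2e, 0x41, 0x2a, 0x2e, 0x62]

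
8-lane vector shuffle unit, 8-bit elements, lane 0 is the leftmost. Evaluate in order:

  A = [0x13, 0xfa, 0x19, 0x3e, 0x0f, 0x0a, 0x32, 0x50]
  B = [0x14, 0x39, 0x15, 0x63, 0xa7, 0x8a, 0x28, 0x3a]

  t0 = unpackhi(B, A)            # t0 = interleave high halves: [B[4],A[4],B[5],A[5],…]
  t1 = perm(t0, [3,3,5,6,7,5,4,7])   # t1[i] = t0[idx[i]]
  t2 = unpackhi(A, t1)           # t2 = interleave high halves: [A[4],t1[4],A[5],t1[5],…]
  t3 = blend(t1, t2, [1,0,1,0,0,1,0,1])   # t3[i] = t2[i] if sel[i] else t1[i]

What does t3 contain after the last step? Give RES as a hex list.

  t0: a7 0f 8a 0a 28 32 3a 50
  t1: 0a 0a 32 3a 50 32 28 50
  t2: 0f 50 0a 32 32 28 50 50
  t3: 0f 0a 0a 3a 50 28 28 50

RES = [ 0x0f  0x0a  0x0a  0x3a  0x50  0x28  0x28  0x50 ]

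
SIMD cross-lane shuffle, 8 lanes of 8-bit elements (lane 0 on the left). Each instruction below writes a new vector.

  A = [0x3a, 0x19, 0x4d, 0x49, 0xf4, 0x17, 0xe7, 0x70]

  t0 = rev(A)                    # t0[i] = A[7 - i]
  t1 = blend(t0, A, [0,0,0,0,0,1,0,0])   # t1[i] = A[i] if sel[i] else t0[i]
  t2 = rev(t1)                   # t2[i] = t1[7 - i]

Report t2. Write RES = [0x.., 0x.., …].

  t0: 70 e7 17 f4 49 4d 19 3a
  t1: 70 e7 17 f4 49 17 19 3a
  t2: 3a 19 17 49 f4 17 e7 70

RES = [0x3a, 0x19, 0x17, 0x49, 0xf4, 0x17, 0xe7, 0x70]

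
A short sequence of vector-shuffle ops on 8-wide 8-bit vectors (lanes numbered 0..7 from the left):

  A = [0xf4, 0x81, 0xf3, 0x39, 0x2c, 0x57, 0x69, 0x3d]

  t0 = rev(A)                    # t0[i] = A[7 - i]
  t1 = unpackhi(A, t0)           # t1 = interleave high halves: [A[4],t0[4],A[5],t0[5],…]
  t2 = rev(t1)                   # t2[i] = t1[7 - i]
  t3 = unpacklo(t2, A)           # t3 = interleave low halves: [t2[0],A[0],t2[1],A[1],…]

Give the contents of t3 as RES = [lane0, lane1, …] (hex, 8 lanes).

RES = [ 0xf4  0xf4  0x3d  0x81  0x81  0xf3  0x69  0x39 ]

t0 = [0x3d, 0x69, 0x57, 0x2c, 0x39, 0xf3, 0x81, 0xf4]
t1 = [0x2c, 0x39, 0x57, 0xf3, 0x69, 0x81, 0x3d, 0xf4]
t2 = [0xf4, 0x3d, 0x81, 0x69, 0xf3, 0x57, 0x39, 0x2c]
t3 = [0xf4, 0xf4, 0x3d, 0x81, 0x81, 0xf3, 0x69, 0x39]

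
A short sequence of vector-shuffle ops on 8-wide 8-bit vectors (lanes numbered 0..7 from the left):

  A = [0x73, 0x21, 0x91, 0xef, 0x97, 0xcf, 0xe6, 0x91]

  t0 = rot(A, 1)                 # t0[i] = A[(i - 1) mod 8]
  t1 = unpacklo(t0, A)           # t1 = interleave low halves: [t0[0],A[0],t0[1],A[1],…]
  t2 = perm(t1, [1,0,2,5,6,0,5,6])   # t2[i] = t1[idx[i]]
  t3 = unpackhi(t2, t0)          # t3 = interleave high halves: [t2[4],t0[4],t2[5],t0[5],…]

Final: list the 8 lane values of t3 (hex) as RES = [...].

t0 = [0x91, 0x73, 0x21, 0x91, 0xef, 0x97, 0xcf, 0xe6]
t1 = [0x91, 0x73, 0x73, 0x21, 0x21, 0x91, 0x91, 0xef]
t2 = [0x73, 0x91, 0x73, 0x91, 0x91, 0x91, 0x91, 0x91]
t3 = [0x91, 0xef, 0x91, 0x97, 0x91, 0xcf, 0x91, 0xe6]

RES = [0x91, 0xef, 0x91, 0x97, 0x91, 0xcf, 0x91, 0xe6]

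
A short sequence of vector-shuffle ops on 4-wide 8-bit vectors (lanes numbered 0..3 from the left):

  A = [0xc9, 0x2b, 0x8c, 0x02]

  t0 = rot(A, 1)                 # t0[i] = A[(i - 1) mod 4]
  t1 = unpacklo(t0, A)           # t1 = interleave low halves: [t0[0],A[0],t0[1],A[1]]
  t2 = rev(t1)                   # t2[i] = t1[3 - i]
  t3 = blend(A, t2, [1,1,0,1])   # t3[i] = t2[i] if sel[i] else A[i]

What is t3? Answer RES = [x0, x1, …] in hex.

RES = [ 0x2b  0xc9  0x8c  0x02 ]

t0 = [0x02, 0xc9, 0x2b, 0x8c]
t1 = [0x02, 0xc9, 0xc9, 0x2b]
t2 = [0x2b, 0xc9, 0xc9, 0x02]
t3 = [0x2b, 0xc9, 0x8c, 0x02]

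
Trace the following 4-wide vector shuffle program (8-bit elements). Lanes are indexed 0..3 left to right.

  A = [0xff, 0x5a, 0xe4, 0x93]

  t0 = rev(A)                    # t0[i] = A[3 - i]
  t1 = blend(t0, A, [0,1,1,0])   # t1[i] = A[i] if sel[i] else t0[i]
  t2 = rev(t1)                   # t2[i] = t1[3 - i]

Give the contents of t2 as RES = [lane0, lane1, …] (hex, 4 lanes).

RES = [ 0xff  0xe4  0x5a  0x93 ]

→ t0 |93|e4|5a|ff|
→ t1 |93|5a|e4|ff|
→ t2 |ff|e4|5a|93|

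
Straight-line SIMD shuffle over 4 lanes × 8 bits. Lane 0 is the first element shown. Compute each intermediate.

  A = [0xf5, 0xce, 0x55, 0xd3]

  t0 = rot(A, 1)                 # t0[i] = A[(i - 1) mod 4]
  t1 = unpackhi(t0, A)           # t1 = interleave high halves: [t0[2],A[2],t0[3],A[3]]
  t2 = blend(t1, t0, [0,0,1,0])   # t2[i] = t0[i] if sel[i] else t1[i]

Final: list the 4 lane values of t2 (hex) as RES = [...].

t0 = [0xd3, 0xf5, 0xce, 0x55]
t1 = [0xce, 0x55, 0x55, 0xd3]
t2 = [0xce, 0x55, 0xce, 0xd3]

RES = [0xce, 0x55, 0xce, 0xd3]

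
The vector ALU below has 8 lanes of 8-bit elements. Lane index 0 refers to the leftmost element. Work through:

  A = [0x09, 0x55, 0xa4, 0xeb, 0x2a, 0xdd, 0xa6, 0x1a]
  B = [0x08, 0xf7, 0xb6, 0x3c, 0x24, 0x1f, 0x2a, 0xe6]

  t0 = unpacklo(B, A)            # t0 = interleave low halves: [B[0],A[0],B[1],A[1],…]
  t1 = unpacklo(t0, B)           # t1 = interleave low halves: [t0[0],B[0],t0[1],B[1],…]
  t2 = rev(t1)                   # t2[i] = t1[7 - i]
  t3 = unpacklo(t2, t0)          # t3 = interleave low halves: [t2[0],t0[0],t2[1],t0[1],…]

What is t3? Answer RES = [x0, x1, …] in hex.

RES = [0x3c, 0x08, 0x55, 0x09, 0xb6, 0xf7, 0xf7, 0x55]

→ t0 |08|09|f7|55|b6|a4|3c|eb|
→ t1 |08|08|09|f7|f7|b6|55|3c|
→ t2 |3c|55|b6|f7|f7|09|08|08|
→ t3 |3c|08|55|09|b6|f7|f7|55|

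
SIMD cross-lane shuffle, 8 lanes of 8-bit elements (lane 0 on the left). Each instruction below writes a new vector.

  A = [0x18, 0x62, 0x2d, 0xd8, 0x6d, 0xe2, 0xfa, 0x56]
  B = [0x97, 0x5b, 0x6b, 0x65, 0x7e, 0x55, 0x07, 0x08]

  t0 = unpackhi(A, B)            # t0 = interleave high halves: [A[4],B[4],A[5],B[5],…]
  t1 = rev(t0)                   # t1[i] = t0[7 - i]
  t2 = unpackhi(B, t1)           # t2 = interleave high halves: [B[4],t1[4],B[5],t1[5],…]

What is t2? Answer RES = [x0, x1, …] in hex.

RES = [ 0x7e  0x55  0x55  0xe2  0x07  0x7e  0x08  0x6d ]

→ t0 |6d|7e|e2|55|fa|07|56|08|
→ t1 |08|56|07|fa|55|e2|7e|6d|
→ t2 |7e|55|55|e2|07|7e|08|6d|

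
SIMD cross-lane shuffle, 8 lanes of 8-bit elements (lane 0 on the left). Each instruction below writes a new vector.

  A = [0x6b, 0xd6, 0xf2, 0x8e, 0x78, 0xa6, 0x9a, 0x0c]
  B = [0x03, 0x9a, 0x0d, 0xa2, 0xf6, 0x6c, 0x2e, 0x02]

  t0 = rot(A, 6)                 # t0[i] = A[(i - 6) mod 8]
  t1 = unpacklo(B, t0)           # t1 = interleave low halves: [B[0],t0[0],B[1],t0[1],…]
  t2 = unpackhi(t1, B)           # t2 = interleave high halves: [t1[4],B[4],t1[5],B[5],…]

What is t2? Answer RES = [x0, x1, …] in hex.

t0 = [0xf2, 0x8e, 0x78, 0xa6, 0x9a, 0x0c, 0x6b, 0xd6]
t1 = [0x03, 0xf2, 0x9a, 0x8e, 0x0d, 0x78, 0xa2, 0xa6]
t2 = [0x0d, 0xf6, 0x78, 0x6c, 0xa2, 0x2e, 0xa6, 0x02]

RES = [0x0d, 0xf6, 0x78, 0x6c, 0xa2, 0x2e, 0xa6, 0x02]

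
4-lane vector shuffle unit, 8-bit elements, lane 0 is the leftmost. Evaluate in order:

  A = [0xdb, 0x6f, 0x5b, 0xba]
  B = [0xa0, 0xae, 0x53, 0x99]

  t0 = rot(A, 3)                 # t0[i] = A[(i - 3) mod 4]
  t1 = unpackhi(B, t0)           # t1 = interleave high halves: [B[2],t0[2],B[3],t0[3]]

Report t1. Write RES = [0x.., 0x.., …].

→ t0 |6f|5b|ba|db|
→ t1 |53|ba|99|db|

RES = [ 0x53  0xba  0x99  0xdb ]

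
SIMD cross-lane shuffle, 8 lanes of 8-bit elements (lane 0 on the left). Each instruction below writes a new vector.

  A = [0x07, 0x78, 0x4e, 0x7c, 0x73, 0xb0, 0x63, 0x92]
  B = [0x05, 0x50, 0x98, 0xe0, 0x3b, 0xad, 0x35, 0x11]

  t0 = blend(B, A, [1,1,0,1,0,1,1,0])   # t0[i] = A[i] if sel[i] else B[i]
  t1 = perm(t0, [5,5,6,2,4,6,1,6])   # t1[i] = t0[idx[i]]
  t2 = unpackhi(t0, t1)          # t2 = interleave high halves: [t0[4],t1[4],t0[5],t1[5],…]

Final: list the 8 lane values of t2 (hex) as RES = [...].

RES = [0x3b, 0x3b, 0xb0, 0x63, 0x63, 0x78, 0x11, 0x63]

t0 = [0x07, 0x78, 0x98, 0x7c, 0x3b, 0xb0, 0x63, 0x11]
t1 = [0xb0, 0xb0, 0x63, 0x98, 0x3b, 0x63, 0x78, 0x63]
t2 = [0x3b, 0x3b, 0xb0, 0x63, 0x63, 0x78, 0x11, 0x63]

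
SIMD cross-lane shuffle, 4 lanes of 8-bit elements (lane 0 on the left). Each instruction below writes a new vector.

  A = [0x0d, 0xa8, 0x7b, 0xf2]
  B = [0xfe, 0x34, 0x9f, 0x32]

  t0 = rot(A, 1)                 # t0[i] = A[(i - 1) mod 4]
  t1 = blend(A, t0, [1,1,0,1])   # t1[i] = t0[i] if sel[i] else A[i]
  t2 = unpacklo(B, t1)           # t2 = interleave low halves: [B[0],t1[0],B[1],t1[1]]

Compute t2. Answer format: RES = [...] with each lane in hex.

RES = [ 0xfe  0xf2  0x34  0x0d ]

→ t0 |f2|0d|a8|7b|
→ t1 |f2|0d|7b|7b|
→ t2 |fe|f2|34|0d|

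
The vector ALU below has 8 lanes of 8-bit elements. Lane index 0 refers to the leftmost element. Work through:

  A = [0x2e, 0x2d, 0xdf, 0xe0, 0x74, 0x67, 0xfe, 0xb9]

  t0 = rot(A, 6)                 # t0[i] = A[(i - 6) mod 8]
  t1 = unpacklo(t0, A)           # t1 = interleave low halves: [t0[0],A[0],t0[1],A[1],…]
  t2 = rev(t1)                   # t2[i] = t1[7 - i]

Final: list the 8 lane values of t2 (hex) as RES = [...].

t0 = [0xdf, 0xe0, 0x74, 0x67, 0xfe, 0xb9, 0x2e, 0x2d]
t1 = [0xdf, 0x2e, 0xe0, 0x2d, 0x74, 0xdf, 0x67, 0xe0]
t2 = [0xe0, 0x67, 0xdf, 0x74, 0x2d, 0xe0, 0x2e, 0xdf]

RES = [0xe0, 0x67, 0xdf, 0x74, 0x2d, 0xe0, 0x2e, 0xdf]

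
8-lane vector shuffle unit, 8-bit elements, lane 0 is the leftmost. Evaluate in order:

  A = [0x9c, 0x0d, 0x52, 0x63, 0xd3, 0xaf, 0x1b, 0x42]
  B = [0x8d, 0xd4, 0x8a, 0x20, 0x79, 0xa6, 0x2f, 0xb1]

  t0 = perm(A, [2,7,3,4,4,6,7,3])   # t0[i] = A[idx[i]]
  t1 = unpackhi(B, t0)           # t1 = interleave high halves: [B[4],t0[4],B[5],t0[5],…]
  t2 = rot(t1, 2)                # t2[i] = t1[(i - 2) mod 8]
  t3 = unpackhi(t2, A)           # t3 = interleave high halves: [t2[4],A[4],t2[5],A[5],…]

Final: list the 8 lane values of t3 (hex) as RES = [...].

  t0: 52 42 63 d3 d3 1b 42 63
  t1: 79 d3 a6 1b 2f 42 b1 63
  t2: b1 63 79 d3 a6 1b 2f 42
  t3: a6 d3 1b af 2f 1b 42 42

RES = [ 0xa6  0xd3  0x1b  0xaf  0x2f  0x1b  0x42  0x42 ]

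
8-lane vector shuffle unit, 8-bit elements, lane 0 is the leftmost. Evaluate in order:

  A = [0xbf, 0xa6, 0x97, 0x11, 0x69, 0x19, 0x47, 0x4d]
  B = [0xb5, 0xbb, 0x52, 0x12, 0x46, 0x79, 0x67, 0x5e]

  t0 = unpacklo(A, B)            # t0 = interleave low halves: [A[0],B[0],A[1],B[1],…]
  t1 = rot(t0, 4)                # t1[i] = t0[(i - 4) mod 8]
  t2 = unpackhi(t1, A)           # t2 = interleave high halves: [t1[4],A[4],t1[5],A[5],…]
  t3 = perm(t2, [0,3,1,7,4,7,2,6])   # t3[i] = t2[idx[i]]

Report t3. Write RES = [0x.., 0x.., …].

RES = [ 0xbf  0x19  0x69  0x4d  0xa6  0x4d  0xb5  0xbb ]

  t0: bf b5 a6 bb 97 52 11 12
  t1: 97 52 11 12 bf b5 a6 bb
  t2: bf 69 b5 19 a6 47 bb 4d
  t3: bf 19 69 4d a6 4d b5 bb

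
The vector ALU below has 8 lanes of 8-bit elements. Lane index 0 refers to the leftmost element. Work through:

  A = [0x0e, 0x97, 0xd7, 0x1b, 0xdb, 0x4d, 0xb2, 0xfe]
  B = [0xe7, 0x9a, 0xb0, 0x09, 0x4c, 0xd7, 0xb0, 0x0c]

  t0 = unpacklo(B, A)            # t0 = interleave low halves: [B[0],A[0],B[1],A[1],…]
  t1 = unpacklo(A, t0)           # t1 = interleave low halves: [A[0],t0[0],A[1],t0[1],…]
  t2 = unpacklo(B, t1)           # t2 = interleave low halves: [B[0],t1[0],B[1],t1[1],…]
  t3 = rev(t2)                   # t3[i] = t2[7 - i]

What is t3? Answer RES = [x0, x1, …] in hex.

t0 = [0xe7, 0x0e, 0x9a, 0x97, 0xb0, 0xd7, 0x09, 0x1b]
t1 = [0x0e, 0xe7, 0x97, 0x0e, 0xd7, 0x9a, 0x1b, 0x97]
t2 = [0xe7, 0x0e, 0x9a, 0xe7, 0xb0, 0x97, 0x09, 0x0e]
t3 = [0x0e, 0x09, 0x97, 0xb0, 0xe7, 0x9a, 0x0e, 0xe7]

RES = [ 0x0e  0x09  0x97  0xb0  0xe7  0x9a  0x0e  0xe7 ]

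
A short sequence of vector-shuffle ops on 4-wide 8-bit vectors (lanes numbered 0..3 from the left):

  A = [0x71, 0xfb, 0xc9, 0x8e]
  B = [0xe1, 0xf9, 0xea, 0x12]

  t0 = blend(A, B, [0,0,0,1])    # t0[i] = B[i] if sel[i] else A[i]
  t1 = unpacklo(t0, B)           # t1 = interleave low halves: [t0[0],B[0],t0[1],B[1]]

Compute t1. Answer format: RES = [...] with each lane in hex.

→ t0 |71|fb|c9|12|
→ t1 |71|e1|fb|f9|

RES = [ 0x71  0xe1  0xfb  0xf9 ]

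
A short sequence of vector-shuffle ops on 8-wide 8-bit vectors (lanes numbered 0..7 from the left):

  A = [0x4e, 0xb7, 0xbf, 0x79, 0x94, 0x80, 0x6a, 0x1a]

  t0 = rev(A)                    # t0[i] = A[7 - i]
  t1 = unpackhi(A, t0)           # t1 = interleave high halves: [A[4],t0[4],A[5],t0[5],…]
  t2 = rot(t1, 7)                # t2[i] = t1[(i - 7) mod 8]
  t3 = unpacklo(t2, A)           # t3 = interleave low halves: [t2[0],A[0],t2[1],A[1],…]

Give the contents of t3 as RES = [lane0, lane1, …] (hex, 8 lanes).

RES = [ 0x79  0x4e  0x80  0xb7  0xbf  0xbf  0x6a  0x79 ]

→ t0 |1a|6a|80|94|79|bf|b7|4e|
→ t1 |94|79|80|bf|6a|b7|1a|4e|
→ t2 |79|80|bf|6a|b7|1a|4e|94|
→ t3 |79|4e|80|b7|bf|bf|6a|79|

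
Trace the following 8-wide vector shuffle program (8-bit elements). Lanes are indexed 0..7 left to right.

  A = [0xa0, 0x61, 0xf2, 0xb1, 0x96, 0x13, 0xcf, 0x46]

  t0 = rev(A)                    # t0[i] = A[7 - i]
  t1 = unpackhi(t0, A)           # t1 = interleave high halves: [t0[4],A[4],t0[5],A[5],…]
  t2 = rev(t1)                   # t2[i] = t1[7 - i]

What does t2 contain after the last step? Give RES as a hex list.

→ t0 |46|cf|13|96|b1|f2|61|a0|
→ t1 |b1|96|f2|13|61|cf|a0|46|
→ t2 |46|a0|cf|61|13|f2|96|b1|

RES = [0x46, 0xa0, 0xcf, 0x61, 0x13, 0xf2, 0x96, 0xb1]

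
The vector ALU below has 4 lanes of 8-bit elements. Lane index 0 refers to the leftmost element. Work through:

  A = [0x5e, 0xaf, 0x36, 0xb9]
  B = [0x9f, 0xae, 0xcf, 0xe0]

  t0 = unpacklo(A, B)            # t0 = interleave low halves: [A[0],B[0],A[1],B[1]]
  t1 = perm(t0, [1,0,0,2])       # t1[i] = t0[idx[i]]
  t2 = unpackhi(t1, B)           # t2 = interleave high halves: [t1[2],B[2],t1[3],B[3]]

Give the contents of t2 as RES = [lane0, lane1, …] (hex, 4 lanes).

  t0: 5e 9f af ae
  t1: 9f 5e 5e af
  t2: 5e cf af e0

RES = [0x5e, 0xcf, 0xaf, 0xe0]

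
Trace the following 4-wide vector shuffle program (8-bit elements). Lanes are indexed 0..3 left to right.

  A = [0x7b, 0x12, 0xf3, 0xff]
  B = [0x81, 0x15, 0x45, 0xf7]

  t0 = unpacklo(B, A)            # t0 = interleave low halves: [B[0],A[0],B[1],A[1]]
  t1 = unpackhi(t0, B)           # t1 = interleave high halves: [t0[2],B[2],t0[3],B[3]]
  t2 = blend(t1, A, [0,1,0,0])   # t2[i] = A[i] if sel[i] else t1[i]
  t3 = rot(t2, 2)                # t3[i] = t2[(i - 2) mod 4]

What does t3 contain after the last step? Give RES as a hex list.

t0 = [0x81, 0x7b, 0x15, 0x12]
t1 = [0x15, 0x45, 0x12, 0xf7]
t2 = [0x15, 0x12, 0x12, 0xf7]
t3 = [0x12, 0xf7, 0x15, 0x12]

RES = [ 0x12  0xf7  0x15  0x12 ]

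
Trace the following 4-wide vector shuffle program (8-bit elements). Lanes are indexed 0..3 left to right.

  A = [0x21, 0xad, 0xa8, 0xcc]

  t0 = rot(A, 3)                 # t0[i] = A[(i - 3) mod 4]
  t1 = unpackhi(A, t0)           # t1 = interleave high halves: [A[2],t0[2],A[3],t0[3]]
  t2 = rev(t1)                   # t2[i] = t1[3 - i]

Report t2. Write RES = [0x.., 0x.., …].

RES = [0x21, 0xcc, 0xcc, 0xa8]

  t0: ad a8 cc 21
  t1: a8 cc cc 21
  t2: 21 cc cc a8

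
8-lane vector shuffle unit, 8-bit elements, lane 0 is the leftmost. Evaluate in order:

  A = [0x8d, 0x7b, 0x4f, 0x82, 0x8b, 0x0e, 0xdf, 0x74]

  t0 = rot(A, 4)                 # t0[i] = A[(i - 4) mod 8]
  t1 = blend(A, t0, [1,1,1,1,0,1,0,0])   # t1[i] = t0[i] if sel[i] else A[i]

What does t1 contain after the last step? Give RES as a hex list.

RES = [0x8b, 0x0e, 0xdf, 0x74, 0x8b, 0x7b, 0xdf, 0x74]

→ t0 |8b|0e|df|74|8d|7b|4f|82|
→ t1 |8b|0e|df|74|8b|7b|df|74|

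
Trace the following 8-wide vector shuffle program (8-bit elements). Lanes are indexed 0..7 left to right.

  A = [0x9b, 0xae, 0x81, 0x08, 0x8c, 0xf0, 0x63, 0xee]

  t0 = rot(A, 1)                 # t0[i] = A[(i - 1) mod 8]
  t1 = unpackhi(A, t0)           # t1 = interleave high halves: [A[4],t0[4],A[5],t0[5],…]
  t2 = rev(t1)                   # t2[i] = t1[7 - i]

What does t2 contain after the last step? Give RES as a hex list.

→ t0 |ee|9b|ae|81|08|8c|f0|63|
→ t1 |8c|08|f0|8c|63|f0|ee|63|
→ t2 |63|ee|f0|63|8c|f0|08|8c|

RES = [0x63, 0xee, 0xf0, 0x63, 0x8c, 0xf0, 0x08, 0x8c]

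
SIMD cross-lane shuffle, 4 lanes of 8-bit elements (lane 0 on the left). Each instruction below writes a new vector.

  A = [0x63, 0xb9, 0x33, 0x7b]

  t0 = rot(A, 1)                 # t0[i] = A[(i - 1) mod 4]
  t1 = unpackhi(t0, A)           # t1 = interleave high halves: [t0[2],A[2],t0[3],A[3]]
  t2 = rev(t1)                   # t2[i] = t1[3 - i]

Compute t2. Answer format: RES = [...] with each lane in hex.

→ t0 |7b|63|b9|33|
→ t1 |b9|33|33|7b|
→ t2 |7b|33|33|b9|

RES = [ 0x7b  0x33  0x33  0xb9 ]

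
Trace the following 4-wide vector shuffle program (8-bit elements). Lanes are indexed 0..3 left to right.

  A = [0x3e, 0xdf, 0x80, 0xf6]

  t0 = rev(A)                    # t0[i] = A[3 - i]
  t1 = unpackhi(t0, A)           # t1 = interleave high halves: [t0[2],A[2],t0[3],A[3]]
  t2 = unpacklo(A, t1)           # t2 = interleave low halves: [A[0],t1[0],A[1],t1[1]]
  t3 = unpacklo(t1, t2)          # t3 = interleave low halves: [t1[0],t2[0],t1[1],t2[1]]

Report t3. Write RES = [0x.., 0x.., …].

RES = [ 0xdf  0x3e  0x80  0xdf ]

t0 = [0xf6, 0x80, 0xdf, 0x3e]
t1 = [0xdf, 0x80, 0x3e, 0xf6]
t2 = [0x3e, 0xdf, 0xdf, 0x80]
t3 = [0xdf, 0x3e, 0x80, 0xdf]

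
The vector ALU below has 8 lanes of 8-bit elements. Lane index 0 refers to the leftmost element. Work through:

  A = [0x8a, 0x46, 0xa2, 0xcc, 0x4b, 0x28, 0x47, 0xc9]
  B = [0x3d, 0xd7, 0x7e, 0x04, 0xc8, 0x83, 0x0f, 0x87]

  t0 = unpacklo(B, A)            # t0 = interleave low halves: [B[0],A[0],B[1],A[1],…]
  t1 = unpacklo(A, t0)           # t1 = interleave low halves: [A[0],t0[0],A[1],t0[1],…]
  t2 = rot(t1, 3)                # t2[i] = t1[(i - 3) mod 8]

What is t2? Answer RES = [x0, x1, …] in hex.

→ t0 |3d|8a|d7|46|7e|a2|04|cc|
→ t1 |8a|3d|46|8a|a2|d7|cc|46|
→ t2 |d7|cc|46|8a|3d|46|8a|a2|

RES = [0xd7, 0xcc, 0x46, 0x8a, 0x3d, 0x46, 0x8a, 0xa2]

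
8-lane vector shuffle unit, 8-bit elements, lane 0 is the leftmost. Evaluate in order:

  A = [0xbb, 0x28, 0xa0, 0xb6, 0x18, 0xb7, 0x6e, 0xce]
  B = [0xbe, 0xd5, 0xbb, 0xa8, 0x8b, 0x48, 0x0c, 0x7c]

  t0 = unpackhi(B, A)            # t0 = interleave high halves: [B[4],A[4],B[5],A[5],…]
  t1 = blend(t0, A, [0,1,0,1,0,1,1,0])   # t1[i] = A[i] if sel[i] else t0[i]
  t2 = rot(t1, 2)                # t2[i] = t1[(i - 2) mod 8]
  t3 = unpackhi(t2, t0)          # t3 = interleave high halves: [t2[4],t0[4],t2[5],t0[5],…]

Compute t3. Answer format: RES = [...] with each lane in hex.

RES = [ 0x48  0x0c  0xb6  0x6e  0x0c  0x7c  0xb7  0xce ]

t0 = [0x8b, 0x18, 0x48, 0xb7, 0x0c, 0x6e, 0x7c, 0xce]
t1 = [0x8b, 0x28, 0x48, 0xb6, 0x0c, 0xb7, 0x6e, 0xce]
t2 = [0x6e, 0xce, 0x8b, 0x28, 0x48, 0xb6, 0x0c, 0xb7]
t3 = [0x48, 0x0c, 0xb6, 0x6e, 0x0c, 0x7c, 0xb7, 0xce]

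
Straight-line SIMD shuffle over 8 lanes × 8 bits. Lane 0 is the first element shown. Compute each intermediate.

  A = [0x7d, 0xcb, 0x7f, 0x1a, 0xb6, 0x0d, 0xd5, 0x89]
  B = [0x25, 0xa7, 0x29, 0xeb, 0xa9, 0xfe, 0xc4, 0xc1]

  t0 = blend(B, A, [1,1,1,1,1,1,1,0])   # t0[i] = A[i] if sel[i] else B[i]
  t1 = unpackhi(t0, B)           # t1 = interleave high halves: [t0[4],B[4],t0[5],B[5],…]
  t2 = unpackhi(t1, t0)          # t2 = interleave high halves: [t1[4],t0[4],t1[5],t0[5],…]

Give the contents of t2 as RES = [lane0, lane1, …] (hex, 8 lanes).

RES = [0xd5, 0xb6, 0xc4, 0x0d, 0xc1, 0xd5, 0xc1, 0xc1]

t0 = [0x7d, 0xcb, 0x7f, 0x1a, 0xb6, 0x0d, 0xd5, 0xc1]
t1 = [0xb6, 0xa9, 0x0d, 0xfe, 0xd5, 0xc4, 0xc1, 0xc1]
t2 = [0xd5, 0xb6, 0xc4, 0x0d, 0xc1, 0xd5, 0xc1, 0xc1]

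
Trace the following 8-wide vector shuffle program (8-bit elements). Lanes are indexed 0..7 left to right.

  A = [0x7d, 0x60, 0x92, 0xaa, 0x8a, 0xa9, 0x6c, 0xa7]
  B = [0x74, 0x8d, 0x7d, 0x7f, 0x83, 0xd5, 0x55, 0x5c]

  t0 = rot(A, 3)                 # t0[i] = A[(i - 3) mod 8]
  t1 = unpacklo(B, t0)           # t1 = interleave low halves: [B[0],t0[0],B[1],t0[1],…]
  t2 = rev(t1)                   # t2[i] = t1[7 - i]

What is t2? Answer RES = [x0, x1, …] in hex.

RES = [0x7d, 0x7f, 0xa7, 0x7d, 0x6c, 0x8d, 0xa9, 0x74]

→ t0 |a9|6c|a7|7d|60|92|aa|8a|
→ t1 |74|a9|8d|6c|7d|a7|7f|7d|
→ t2 |7d|7f|a7|7d|6c|8d|a9|74|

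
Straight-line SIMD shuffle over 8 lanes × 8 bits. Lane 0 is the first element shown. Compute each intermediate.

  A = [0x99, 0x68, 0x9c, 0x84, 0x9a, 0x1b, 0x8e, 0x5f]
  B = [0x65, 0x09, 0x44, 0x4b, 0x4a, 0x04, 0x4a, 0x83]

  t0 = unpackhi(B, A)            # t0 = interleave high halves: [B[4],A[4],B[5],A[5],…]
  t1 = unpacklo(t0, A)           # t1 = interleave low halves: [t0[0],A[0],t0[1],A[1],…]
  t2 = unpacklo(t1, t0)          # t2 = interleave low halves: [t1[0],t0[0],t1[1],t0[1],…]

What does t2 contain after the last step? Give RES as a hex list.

RES = [0x4a, 0x4a, 0x99, 0x9a, 0x9a, 0x04, 0x68, 0x1b]

  t0: 4a 9a 04 1b 4a 8e 83 5f
  t1: 4a 99 9a 68 04 9c 1b 84
  t2: 4a 4a 99 9a 9a 04 68 1b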